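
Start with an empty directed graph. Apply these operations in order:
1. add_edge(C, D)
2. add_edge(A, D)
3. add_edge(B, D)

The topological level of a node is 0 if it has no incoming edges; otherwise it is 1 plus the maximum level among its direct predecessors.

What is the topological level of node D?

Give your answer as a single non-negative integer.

Answer: 1

Derivation:
Op 1: add_edge(C, D). Edges now: 1
Op 2: add_edge(A, D). Edges now: 2
Op 3: add_edge(B, D). Edges now: 3
Compute levels (Kahn BFS):
  sources (in-degree 0): A, B, C
  process A: level=0
    A->D: in-degree(D)=2, level(D)>=1
  process B: level=0
    B->D: in-degree(D)=1, level(D)>=1
  process C: level=0
    C->D: in-degree(D)=0, level(D)=1, enqueue
  process D: level=1
All levels: A:0, B:0, C:0, D:1
level(D) = 1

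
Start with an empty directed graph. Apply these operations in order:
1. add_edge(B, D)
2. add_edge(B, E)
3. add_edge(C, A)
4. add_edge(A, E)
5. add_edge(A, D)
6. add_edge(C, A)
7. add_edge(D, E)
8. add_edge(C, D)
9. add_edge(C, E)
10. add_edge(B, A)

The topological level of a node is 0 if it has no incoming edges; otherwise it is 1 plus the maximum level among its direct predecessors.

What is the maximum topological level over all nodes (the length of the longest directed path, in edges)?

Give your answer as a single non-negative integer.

Answer: 3

Derivation:
Op 1: add_edge(B, D). Edges now: 1
Op 2: add_edge(B, E). Edges now: 2
Op 3: add_edge(C, A). Edges now: 3
Op 4: add_edge(A, E). Edges now: 4
Op 5: add_edge(A, D). Edges now: 5
Op 6: add_edge(C, A) (duplicate, no change). Edges now: 5
Op 7: add_edge(D, E). Edges now: 6
Op 8: add_edge(C, D). Edges now: 7
Op 9: add_edge(C, E). Edges now: 8
Op 10: add_edge(B, A). Edges now: 9
Compute levels (Kahn BFS):
  sources (in-degree 0): B, C
  process B: level=0
    B->A: in-degree(A)=1, level(A)>=1
    B->D: in-degree(D)=2, level(D)>=1
    B->E: in-degree(E)=3, level(E)>=1
  process C: level=0
    C->A: in-degree(A)=0, level(A)=1, enqueue
    C->D: in-degree(D)=1, level(D)>=1
    C->E: in-degree(E)=2, level(E)>=1
  process A: level=1
    A->D: in-degree(D)=0, level(D)=2, enqueue
    A->E: in-degree(E)=1, level(E)>=2
  process D: level=2
    D->E: in-degree(E)=0, level(E)=3, enqueue
  process E: level=3
All levels: A:1, B:0, C:0, D:2, E:3
max level = 3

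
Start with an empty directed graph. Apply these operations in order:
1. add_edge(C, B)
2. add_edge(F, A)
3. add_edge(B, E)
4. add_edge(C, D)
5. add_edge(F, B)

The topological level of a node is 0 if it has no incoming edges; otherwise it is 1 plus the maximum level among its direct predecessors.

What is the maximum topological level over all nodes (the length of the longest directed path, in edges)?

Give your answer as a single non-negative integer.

Answer: 2

Derivation:
Op 1: add_edge(C, B). Edges now: 1
Op 2: add_edge(F, A). Edges now: 2
Op 3: add_edge(B, E). Edges now: 3
Op 4: add_edge(C, D). Edges now: 4
Op 5: add_edge(F, B). Edges now: 5
Compute levels (Kahn BFS):
  sources (in-degree 0): C, F
  process C: level=0
    C->B: in-degree(B)=1, level(B)>=1
    C->D: in-degree(D)=0, level(D)=1, enqueue
  process F: level=0
    F->A: in-degree(A)=0, level(A)=1, enqueue
    F->B: in-degree(B)=0, level(B)=1, enqueue
  process D: level=1
  process A: level=1
  process B: level=1
    B->E: in-degree(E)=0, level(E)=2, enqueue
  process E: level=2
All levels: A:1, B:1, C:0, D:1, E:2, F:0
max level = 2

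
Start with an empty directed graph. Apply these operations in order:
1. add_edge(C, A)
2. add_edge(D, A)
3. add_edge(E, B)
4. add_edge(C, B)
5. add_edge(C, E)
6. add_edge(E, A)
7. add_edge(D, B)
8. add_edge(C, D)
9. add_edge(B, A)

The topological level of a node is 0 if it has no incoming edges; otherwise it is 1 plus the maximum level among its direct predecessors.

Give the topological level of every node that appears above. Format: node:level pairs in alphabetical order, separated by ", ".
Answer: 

Op 1: add_edge(C, A). Edges now: 1
Op 2: add_edge(D, A). Edges now: 2
Op 3: add_edge(E, B). Edges now: 3
Op 4: add_edge(C, B). Edges now: 4
Op 5: add_edge(C, E). Edges now: 5
Op 6: add_edge(E, A). Edges now: 6
Op 7: add_edge(D, B). Edges now: 7
Op 8: add_edge(C, D). Edges now: 8
Op 9: add_edge(B, A). Edges now: 9
Compute levels (Kahn BFS):
  sources (in-degree 0): C
  process C: level=0
    C->A: in-degree(A)=3, level(A)>=1
    C->B: in-degree(B)=2, level(B)>=1
    C->D: in-degree(D)=0, level(D)=1, enqueue
    C->E: in-degree(E)=0, level(E)=1, enqueue
  process D: level=1
    D->A: in-degree(A)=2, level(A)>=2
    D->B: in-degree(B)=1, level(B)>=2
  process E: level=1
    E->A: in-degree(A)=1, level(A)>=2
    E->B: in-degree(B)=0, level(B)=2, enqueue
  process B: level=2
    B->A: in-degree(A)=0, level(A)=3, enqueue
  process A: level=3
All levels: A:3, B:2, C:0, D:1, E:1

Answer: A:3, B:2, C:0, D:1, E:1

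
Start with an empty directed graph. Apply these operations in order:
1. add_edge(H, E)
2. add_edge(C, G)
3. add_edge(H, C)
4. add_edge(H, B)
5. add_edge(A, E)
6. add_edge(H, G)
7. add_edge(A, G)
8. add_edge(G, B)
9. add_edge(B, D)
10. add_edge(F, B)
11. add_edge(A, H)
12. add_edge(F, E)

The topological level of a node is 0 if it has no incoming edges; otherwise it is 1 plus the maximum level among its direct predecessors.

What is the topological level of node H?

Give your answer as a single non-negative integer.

Op 1: add_edge(H, E). Edges now: 1
Op 2: add_edge(C, G). Edges now: 2
Op 3: add_edge(H, C). Edges now: 3
Op 4: add_edge(H, B). Edges now: 4
Op 5: add_edge(A, E). Edges now: 5
Op 6: add_edge(H, G). Edges now: 6
Op 7: add_edge(A, G). Edges now: 7
Op 8: add_edge(G, B). Edges now: 8
Op 9: add_edge(B, D). Edges now: 9
Op 10: add_edge(F, B). Edges now: 10
Op 11: add_edge(A, H). Edges now: 11
Op 12: add_edge(F, E). Edges now: 12
Compute levels (Kahn BFS):
  sources (in-degree 0): A, F
  process A: level=0
    A->E: in-degree(E)=2, level(E)>=1
    A->G: in-degree(G)=2, level(G)>=1
    A->H: in-degree(H)=0, level(H)=1, enqueue
  process F: level=0
    F->B: in-degree(B)=2, level(B)>=1
    F->E: in-degree(E)=1, level(E)>=1
  process H: level=1
    H->B: in-degree(B)=1, level(B)>=2
    H->C: in-degree(C)=0, level(C)=2, enqueue
    H->E: in-degree(E)=0, level(E)=2, enqueue
    H->G: in-degree(G)=1, level(G)>=2
  process C: level=2
    C->G: in-degree(G)=0, level(G)=3, enqueue
  process E: level=2
  process G: level=3
    G->B: in-degree(B)=0, level(B)=4, enqueue
  process B: level=4
    B->D: in-degree(D)=0, level(D)=5, enqueue
  process D: level=5
All levels: A:0, B:4, C:2, D:5, E:2, F:0, G:3, H:1
level(H) = 1

Answer: 1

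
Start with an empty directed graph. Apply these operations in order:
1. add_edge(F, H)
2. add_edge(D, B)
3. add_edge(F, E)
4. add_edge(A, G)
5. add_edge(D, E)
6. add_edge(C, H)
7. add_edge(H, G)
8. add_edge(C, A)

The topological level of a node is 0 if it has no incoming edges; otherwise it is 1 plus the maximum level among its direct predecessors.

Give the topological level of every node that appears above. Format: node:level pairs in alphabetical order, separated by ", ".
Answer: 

Op 1: add_edge(F, H). Edges now: 1
Op 2: add_edge(D, B). Edges now: 2
Op 3: add_edge(F, E). Edges now: 3
Op 4: add_edge(A, G). Edges now: 4
Op 5: add_edge(D, E). Edges now: 5
Op 6: add_edge(C, H). Edges now: 6
Op 7: add_edge(H, G). Edges now: 7
Op 8: add_edge(C, A). Edges now: 8
Compute levels (Kahn BFS):
  sources (in-degree 0): C, D, F
  process C: level=0
    C->A: in-degree(A)=0, level(A)=1, enqueue
    C->H: in-degree(H)=1, level(H)>=1
  process D: level=0
    D->B: in-degree(B)=0, level(B)=1, enqueue
    D->E: in-degree(E)=1, level(E)>=1
  process F: level=0
    F->E: in-degree(E)=0, level(E)=1, enqueue
    F->H: in-degree(H)=0, level(H)=1, enqueue
  process A: level=1
    A->G: in-degree(G)=1, level(G)>=2
  process B: level=1
  process E: level=1
  process H: level=1
    H->G: in-degree(G)=0, level(G)=2, enqueue
  process G: level=2
All levels: A:1, B:1, C:0, D:0, E:1, F:0, G:2, H:1

Answer: A:1, B:1, C:0, D:0, E:1, F:0, G:2, H:1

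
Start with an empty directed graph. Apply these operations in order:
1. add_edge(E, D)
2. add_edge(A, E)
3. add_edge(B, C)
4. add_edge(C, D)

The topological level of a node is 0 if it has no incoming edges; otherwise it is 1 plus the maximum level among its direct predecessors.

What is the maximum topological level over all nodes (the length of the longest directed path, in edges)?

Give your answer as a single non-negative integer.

Answer: 2

Derivation:
Op 1: add_edge(E, D). Edges now: 1
Op 2: add_edge(A, E). Edges now: 2
Op 3: add_edge(B, C). Edges now: 3
Op 4: add_edge(C, D). Edges now: 4
Compute levels (Kahn BFS):
  sources (in-degree 0): A, B
  process A: level=0
    A->E: in-degree(E)=0, level(E)=1, enqueue
  process B: level=0
    B->C: in-degree(C)=0, level(C)=1, enqueue
  process E: level=1
    E->D: in-degree(D)=1, level(D)>=2
  process C: level=1
    C->D: in-degree(D)=0, level(D)=2, enqueue
  process D: level=2
All levels: A:0, B:0, C:1, D:2, E:1
max level = 2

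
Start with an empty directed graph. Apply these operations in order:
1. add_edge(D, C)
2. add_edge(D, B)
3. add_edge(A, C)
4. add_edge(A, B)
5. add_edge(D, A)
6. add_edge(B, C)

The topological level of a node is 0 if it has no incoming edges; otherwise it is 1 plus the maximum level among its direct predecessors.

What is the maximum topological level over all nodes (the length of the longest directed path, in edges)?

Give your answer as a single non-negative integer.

Answer: 3

Derivation:
Op 1: add_edge(D, C). Edges now: 1
Op 2: add_edge(D, B). Edges now: 2
Op 3: add_edge(A, C). Edges now: 3
Op 4: add_edge(A, B). Edges now: 4
Op 5: add_edge(D, A). Edges now: 5
Op 6: add_edge(B, C). Edges now: 6
Compute levels (Kahn BFS):
  sources (in-degree 0): D
  process D: level=0
    D->A: in-degree(A)=0, level(A)=1, enqueue
    D->B: in-degree(B)=1, level(B)>=1
    D->C: in-degree(C)=2, level(C)>=1
  process A: level=1
    A->B: in-degree(B)=0, level(B)=2, enqueue
    A->C: in-degree(C)=1, level(C)>=2
  process B: level=2
    B->C: in-degree(C)=0, level(C)=3, enqueue
  process C: level=3
All levels: A:1, B:2, C:3, D:0
max level = 3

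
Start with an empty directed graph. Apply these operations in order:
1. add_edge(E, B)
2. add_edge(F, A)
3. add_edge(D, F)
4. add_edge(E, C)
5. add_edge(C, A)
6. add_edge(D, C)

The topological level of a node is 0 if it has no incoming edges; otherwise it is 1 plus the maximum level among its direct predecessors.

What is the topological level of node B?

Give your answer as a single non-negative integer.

Op 1: add_edge(E, B). Edges now: 1
Op 2: add_edge(F, A). Edges now: 2
Op 3: add_edge(D, F). Edges now: 3
Op 4: add_edge(E, C). Edges now: 4
Op 5: add_edge(C, A). Edges now: 5
Op 6: add_edge(D, C). Edges now: 6
Compute levels (Kahn BFS):
  sources (in-degree 0): D, E
  process D: level=0
    D->C: in-degree(C)=1, level(C)>=1
    D->F: in-degree(F)=0, level(F)=1, enqueue
  process E: level=0
    E->B: in-degree(B)=0, level(B)=1, enqueue
    E->C: in-degree(C)=0, level(C)=1, enqueue
  process F: level=1
    F->A: in-degree(A)=1, level(A)>=2
  process B: level=1
  process C: level=1
    C->A: in-degree(A)=0, level(A)=2, enqueue
  process A: level=2
All levels: A:2, B:1, C:1, D:0, E:0, F:1
level(B) = 1

Answer: 1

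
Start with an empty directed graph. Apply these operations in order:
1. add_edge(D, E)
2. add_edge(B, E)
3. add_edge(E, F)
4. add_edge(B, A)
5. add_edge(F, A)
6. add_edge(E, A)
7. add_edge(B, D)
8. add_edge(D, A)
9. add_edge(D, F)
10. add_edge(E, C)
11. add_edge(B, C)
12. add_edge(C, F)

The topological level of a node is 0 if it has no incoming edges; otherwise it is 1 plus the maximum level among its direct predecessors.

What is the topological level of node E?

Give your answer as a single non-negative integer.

Op 1: add_edge(D, E). Edges now: 1
Op 2: add_edge(B, E). Edges now: 2
Op 3: add_edge(E, F). Edges now: 3
Op 4: add_edge(B, A). Edges now: 4
Op 5: add_edge(F, A). Edges now: 5
Op 6: add_edge(E, A). Edges now: 6
Op 7: add_edge(B, D). Edges now: 7
Op 8: add_edge(D, A). Edges now: 8
Op 9: add_edge(D, F). Edges now: 9
Op 10: add_edge(E, C). Edges now: 10
Op 11: add_edge(B, C). Edges now: 11
Op 12: add_edge(C, F). Edges now: 12
Compute levels (Kahn BFS):
  sources (in-degree 0): B
  process B: level=0
    B->A: in-degree(A)=3, level(A)>=1
    B->C: in-degree(C)=1, level(C)>=1
    B->D: in-degree(D)=0, level(D)=1, enqueue
    B->E: in-degree(E)=1, level(E)>=1
  process D: level=1
    D->A: in-degree(A)=2, level(A)>=2
    D->E: in-degree(E)=0, level(E)=2, enqueue
    D->F: in-degree(F)=2, level(F)>=2
  process E: level=2
    E->A: in-degree(A)=1, level(A)>=3
    E->C: in-degree(C)=0, level(C)=3, enqueue
    E->F: in-degree(F)=1, level(F)>=3
  process C: level=3
    C->F: in-degree(F)=0, level(F)=4, enqueue
  process F: level=4
    F->A: in-degree(A)=0, level(A)=5, enqueue
  process A: level=5
All levels: A:5, B:0, C:3, D:1, E:2, F:4
level(E) = 2

Answer: 2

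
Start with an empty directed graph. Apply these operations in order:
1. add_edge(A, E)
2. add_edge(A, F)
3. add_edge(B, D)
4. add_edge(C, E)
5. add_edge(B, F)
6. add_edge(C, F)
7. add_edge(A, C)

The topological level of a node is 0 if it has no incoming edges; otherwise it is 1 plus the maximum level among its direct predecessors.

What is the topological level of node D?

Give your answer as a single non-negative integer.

Answer: 1

Derivation:
Op 1: add_edge(A, E). Edges now: 1
Op 2: add_edge(A, F). Edges now: 2
Op 3: add_edge(B, D). Edges now: 3
Op 4: add_edge(C, E). Edges now: 4
Op 5: add_edge(B, F). Edges now: 5
Op 6: add_edge(C, F). Edges now: 6
Op 7: add_edge(A, C). Edges now: 7
Compute levels (Kahn BFS):
  sources (in-degree 0): A, B
  process A: level=0
    A->C: in-degree(C)=0, level(C)=1, enqueue
    A->E: in-degree(E)=1, level(E)>=1
    A->F: in-degree(F)=2, level(F)>=1
  process B: level=0
    B->D: in-degree(D)=0, level(D)=1, enqueue
    B->F: in-degree(F)=1, level(F)>=1
  process C: level=1
    C->E: in-degree(E)=0, level(E)=2, enqueue
    C->F: in-degree(F)=0, level(F)=2, enqueue
  process D: level=1
  process E: level=2
  process F: level=2
All levels: A:0, B:0, C:1, D:1, E:2, F:2
level(D) = 1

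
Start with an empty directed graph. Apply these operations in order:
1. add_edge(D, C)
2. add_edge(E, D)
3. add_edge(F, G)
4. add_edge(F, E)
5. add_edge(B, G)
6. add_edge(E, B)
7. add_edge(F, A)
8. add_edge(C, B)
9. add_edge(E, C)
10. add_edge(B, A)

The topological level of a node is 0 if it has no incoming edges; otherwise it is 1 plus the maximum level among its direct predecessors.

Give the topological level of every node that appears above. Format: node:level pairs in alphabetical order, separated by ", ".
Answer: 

Answer: A:5, B:4, C:3, D:2, E:1, F:0, G:5

Derivation:
Op 1: add_edge(D, C). Edges now: 1
Op 2: add_edge(E, D). Edges now: 2
Op 3: add_edge(F, G). Edges now: 3
Op 4: add_edge(F, E). Edges now: 4
Op 5: add_edge(B, G). Edges now: 5
Op 6: add_edge(E, B). Edges now: 6
Op 7: add_edge(F, A). Edges now: 7
Op 8: add_edge(C, B). Edges now: 8
Op 9: add_edge(E, C). Edges now: 9
Op 10: add_edge(B, A). Edges now: 10
Compute levels (Kahn BFS):
  sources (in-degree 0): F
  process F: level=0
    F->A: in-degree(A)=1, level(A)>=1
    F->E: in-degree(E)=0, level(E)=1, enqueue
    F->G: in-degree(G)=1, level(G)>=1
  process E: level=1
    E->B: in-degree(B)=1, level(B)>=2
    E->C: in-degree(C)=1, level(C)>=2
    E->D: in-degree(D)=0, level(D)=2, enqueue
  process D: level=2
    D->C: in-degree(C)=0, level(C)=3, enqueue
  process C: level=3
    C->B: in-degree(B)=0, level(B)=4, enqueue
  process B: level=4
    B->A: in-degree(A)=0, level(A)=5, enqueue
    B->G: in-degree(G)=0, level(G)=5, enqueue
  process A: level=5
  process G: level=5
All levels: A:5, B:4, C:3, D:2, E:1, F:0, G:5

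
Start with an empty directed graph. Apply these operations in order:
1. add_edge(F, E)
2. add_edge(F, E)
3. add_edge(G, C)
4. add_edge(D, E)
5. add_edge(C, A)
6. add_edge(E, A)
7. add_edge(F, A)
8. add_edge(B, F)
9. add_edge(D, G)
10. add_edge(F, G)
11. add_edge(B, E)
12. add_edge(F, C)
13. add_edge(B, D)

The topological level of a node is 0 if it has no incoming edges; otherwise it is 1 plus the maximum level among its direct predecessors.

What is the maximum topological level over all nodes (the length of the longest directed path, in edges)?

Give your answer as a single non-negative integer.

Op 1: add_edge(F, E). Edges now: 1
Op 2: add_edge(F, E) (duplicate, no change). Edges now: 1
Op 3: add_edge(G, C). Edges now: 2
Op 4: add_edge(D, E). Edges now: 3
Op 5: add_edge(C, A). Edges now: 4
Op 6: add_edge(E, A). Edges now: 5
Op 7: add_edge(F, A). Edges now: 6
Op 8: add_edge(B, F). Edges now: 7
Op 9: add_edge(D, G). Edges now: 8
Op 10: add_edge(F, G). Edges now: 9
Op 11: add_edge(B, E). Edges now: 10
Op 12: add_edge(F, C). Edges now: 11
Op 13: add_edge(B, D). Edges now: 12
Compute levels (Kahn BFS):
  sources (in-degree 0): B
  process B: level=0
    B->D: in-degree(D)=0, level(D)=1, enqueue
    B->E: in-degree(E)=2, level(E)>=1
    B->F: in-degree(F)=0, level(F)=1, enqueue
  process D: level=1
    D->E: in-degree(E)=1, level(E)>=2
    D->G: in-degree(G)=1, level(G)>=2
  process F: level=1
    F->A: in-degree(A)=2, level(A)>=2
    F->C: in-degree(C)=1, level(C)>=2
    F->E: in-degree(E)=0, level(E)=2, enqueue
    F->G: in-degree(G)=0, level(G)=2, enqueue
  process E: level=2
    E->A: in-degree(A)=1, level(A)>=3
  process G: level=2
    G->C: in-degree(C)=0, level(C)=3, enqueue
  process C: level=3
    C->A: in-degree(A)=0, level(A)=4, enqueue
  process A: level=4
All levels: A:4, B:0, C:3, D:1, E:2, F:1, G:2
max level = 4

Answer: 4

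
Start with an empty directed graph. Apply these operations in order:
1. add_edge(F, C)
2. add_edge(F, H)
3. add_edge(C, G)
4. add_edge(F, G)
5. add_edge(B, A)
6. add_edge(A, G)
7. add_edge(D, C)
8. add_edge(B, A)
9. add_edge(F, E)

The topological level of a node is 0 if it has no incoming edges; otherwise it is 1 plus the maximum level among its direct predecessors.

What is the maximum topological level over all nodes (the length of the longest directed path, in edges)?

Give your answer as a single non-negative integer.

Op 1: add_edge(F, C). Edges now: 1
Op 2: add_edge(F, H). Edges now: 2
Op 3: add_edge(C, G). Edges now: 3
Op 4: add_edge(F, G). Edges now: 4
Op 5: add_edge(B, A). Edges now: 5
Op 6: add_edge(A, G). Edges now: 6
Op 7: add_edge(D, C). Edges now: 7
Op 8: add_edge(B, A) (duplicate, no change). Edges now: 7
Op 9: add_edge(F, E). Edges now: 8
Compute levels (Kahn BFS):
  sources (in-degree 0): B, D, F
  process B: level=0
    B->A: in-degree(A)=0, level(A)=1, enqueue
  process D: level=0
    D->C: in-degree(C)=1, level(C)>=1
  process F: level=0
    F->C: in-degree(C)=0, level(C)=1, enqueue
    F->E: in-degree(E)=0, level(E)=1, enqueue
    F->G: in-degree(G)=2, level(G)>=1
    F->H: in-degree(H)=0, level(H)=1, enqueue
  process A: level=1
    A->G: in-degree(G)=1, level(G)>=2
  process C: level=1
    C->G: in-degree(G)=0, level(G)=2, enqueue
  process E: level=1
  process H: level=1
  process G: level=2
All levels: A:1, B:0, C:1, D:0, E:1, F:0, G:2, H:1
max level = 2

Answer: 2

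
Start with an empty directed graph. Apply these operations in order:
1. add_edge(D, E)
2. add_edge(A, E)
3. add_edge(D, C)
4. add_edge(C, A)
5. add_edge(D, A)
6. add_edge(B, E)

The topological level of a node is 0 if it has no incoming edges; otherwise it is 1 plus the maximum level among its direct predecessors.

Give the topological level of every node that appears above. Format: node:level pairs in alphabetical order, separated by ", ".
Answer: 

Op 1: add_edge(D, E). Edges now: 1
Op 2: add_edge(A, E). Edges now: 2
Op 3: add_edge(D, C). Edges now: 3
Op 4: add_edge(C, A). Edges now: 4
Op 5: add_edge(D, A). Edges now: 5
Op 6: add_edge(B, E). Edges now: 6
Compute levels (Kahn BFS):
  sources (in-degree 0): B, D
  process B: level=0
    B->E: in-degree(E)=2, level(E)>=1
  process D: level=0
    D->A: in-degree(A)=1, level(A)>=1
    D->C: in-degree(C)=0, level(C)=1, enqueue
    D->E: in-degree(E)=1, level(E)>=1
  process C: level=1
    C->A: in-degree(A)=0, level(A)=2, enqueue
  process A: level=2
    A->E: in-degree(E)=0, level(E)=3, enqueue
  process E: level=3
All levels: A:2, B:0, C:1, D:0, E:3

Answer: A:2, B:0, C:1, D:0, E:3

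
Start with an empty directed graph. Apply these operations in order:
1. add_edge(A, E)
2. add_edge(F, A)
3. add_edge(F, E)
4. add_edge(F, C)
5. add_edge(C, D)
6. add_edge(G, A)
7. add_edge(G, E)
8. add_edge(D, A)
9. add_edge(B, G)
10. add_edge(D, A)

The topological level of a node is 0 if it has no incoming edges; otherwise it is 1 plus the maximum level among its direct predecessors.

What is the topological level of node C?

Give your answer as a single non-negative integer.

Op 1: add_edge(A, E). Edges now: 1
Op 2: add_edge(F, A). Edges now: 2
Op 3: add_edge(F, E). Edges now: 3
Op 4: add_edge(F, C). Edges now: 4
Op 5: add_edge(C, D). Edges now: 5
Op 6: add_edge(G, A). Edges now: 6
Op 7: add_edge(G, E). Edges now: 7
Op 8: add_edge(D, A). Edges now: 8
Op 9: add_edge(B, G). Edges now: 9
Op 10: add_edge(D, A) (duplicate, no change). Edges now: 9
Compute levels (Kahn BFS):
  sources (in-degree 0): B, F
  process B: level=0
    B->G: in-degree(G)=0, level(G)=1, enqueue
  process F: level=0
    F->A: in-degree(A)=2, level(A)>=1
    F->C: in-degree(C)=0, level(C)=1, enqueue
    F->E: in-degree(E)=2, level(E)>=1
  process G: level=1
    G->A: in-degree(A)=1, level(A)>=2
    G->E: in-degree(E)=1, level(E)>=2
  process C: level=1
    C->D: in-degree(D)=0, level(D)=2, enqueue
  process D: level=2
    D->A: in-degree(A)=0, level(A)=3, enqueue
  process A: level=3
    A->E: in-degree(E)=0, level(E)=4, enqueue
  process E: level=4
All levels: A:3, B:0, C:1, D:2, E:4, F:0, G:1
level(C) = 1

Answer: 1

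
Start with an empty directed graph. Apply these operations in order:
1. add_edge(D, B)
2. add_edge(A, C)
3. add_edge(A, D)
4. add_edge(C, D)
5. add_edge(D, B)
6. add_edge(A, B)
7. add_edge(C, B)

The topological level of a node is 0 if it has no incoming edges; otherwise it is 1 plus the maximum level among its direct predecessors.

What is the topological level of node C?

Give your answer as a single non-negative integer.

Answer: 1

Derivation:
Op 1: add_edge(D, B). Edges now: 1
Op 2: add_edge(A, C). Edges now: 2
Op 3: add_edge(A, D). Edges now: 3
Op 4: add_edge(C, D). Edges now: 4
Op 5: add_edge(D, B) (duplicate, no change). Edges now: 4
Op 6: add_edge(A, B). Edges now: 5
Op 7: add_edge(C, B). Edges now: 6
Compute levels (Kahn BFS):
  sources (in-degree 0): A
  process A: level=0
    A->B: in-degree(B)=2, level(B)>=1
    A->C: in-degree(C)=0, level(C)=1, enqueue
    A->D: in-degree(D)=1, level(D)>=1
  process C: level=1
    C->B: in-degree(B)=1, level(B)>=2
    C->D: in-degree(D)=0, level(D)=2, enqueue
  process D: level=2
    D->B: in-degree(B)=0, level(B)=3, enqueue
  process B: level=3
All levels: A:0, B:3, C:1, D:2
level(C) = 1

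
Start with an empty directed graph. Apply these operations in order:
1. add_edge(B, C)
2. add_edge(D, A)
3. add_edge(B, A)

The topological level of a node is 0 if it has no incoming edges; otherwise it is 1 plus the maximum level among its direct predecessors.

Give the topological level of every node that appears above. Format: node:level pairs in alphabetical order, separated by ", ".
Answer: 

Answer: A:1, B:0, C:1, D:0

Derivation:
Op 1: add_edge(B, C). Edges now: 1
Op 2: add_edge(D, A). Edges now: 2
Op 3: add_edge(B, A). Edges now: 3
Compute levels (Kahn BFS):
  sources (in-degree 0): B, D
  process B: level=0
    B->A: in-degree(A)=1, level(A)>=1
    B->C: in-degree(C)=0, level(C)=1, enqueue
  process D: level=0
    D->A: in-degree(A)=0, level(A)=1, enqueue
  process C: level=1
  process A: level=1
All levels: A:1, B:0, C:1, D:0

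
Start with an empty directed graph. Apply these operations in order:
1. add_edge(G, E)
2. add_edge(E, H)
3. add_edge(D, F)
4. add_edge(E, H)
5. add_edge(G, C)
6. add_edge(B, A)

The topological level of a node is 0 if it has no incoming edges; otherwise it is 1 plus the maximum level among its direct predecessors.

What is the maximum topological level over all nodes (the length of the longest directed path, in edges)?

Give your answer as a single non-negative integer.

Answer: 2

Derivation:
Op 1: add_edge(G, E). Edges now: 1
Op 2: add_edge(E, H). Edges now: 2
Op 3: add_edge(D, F). Edges now: 3
Op 4: add_edge(E, H) (duplicate, no change). Edges now: 3
Op 5: add_edge(G, C). Edges now: 4
Op 6: add_edge(B, A). Edges now: 5
Compute levels (Kahn BFS):
  sources (in-degree 0): B, D, G
  process B: level=0
    B->A: in-degree(A)=0, level(A)=1, enqueue
  process D: level=0
    D->F: in-degree(F)=0, level(F)=1, enqueue
  process G: level=0
    G->C: in-degree(C)=0, level(C)=1, enqueue
    G->E: in-degree(E)=0, level(E)=1, enqueue
  process A: level=1
  process F: level=1
  process C: level=1
  process E: level=1
    E->H: in-degree(H)=0, level(H)=2, enqueue
  process H: level=2
All levels: A:1, B:0, C:1, D:0, E:1, F:1, G:0, H:2
max level = 2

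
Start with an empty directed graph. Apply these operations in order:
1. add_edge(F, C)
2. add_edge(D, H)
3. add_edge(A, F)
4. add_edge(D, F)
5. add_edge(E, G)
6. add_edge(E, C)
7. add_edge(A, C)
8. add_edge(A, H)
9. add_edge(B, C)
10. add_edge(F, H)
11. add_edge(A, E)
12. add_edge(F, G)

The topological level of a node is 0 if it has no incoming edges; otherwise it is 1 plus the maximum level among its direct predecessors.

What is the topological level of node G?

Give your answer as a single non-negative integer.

Answer: 2

Derivation:
Op 1: add_edge(F, C). Edges now: 1
Op 2: add_edge(D, H). Edges now: 2
Op 3: add_edge(A, F). Edges now: 3
Op 4: add_edge(D, F). Edges now: 4
Op 5: add_edge(E, G). Edges now: 5
Op 6: add_edge(E, C). Edges now: 6
Op 7: add_edge(A, C). Edges now: 7
Op 8: add_edge(A, H). Edges now: 8
Op 9: add_edge(B, C). Edges now: 9
Op 10: add_edge(F, H). Edges now: 10
Op 11: add_edge(A, E). Edges now: 11
Op 12: add_edge(F, G). Edges now: 12
Compute levels (Kahn BFS):
  sources (in-degree 0): A, B, D
  process A: level=0
    A->C: in-degree(C)=3, level(C)>=1
    A->E: in-degree(E)=0, level(E)=1, enqueue
    A->F: in-degree(F)=1, level(F)>=1
    A->H: in-degree(H)=2, level(H)>=1
  process B: level=0
    B->C: in-degree(C)=2, level(C)>=1
  process D: level=0
    D->F: in-degree(F)=0, level(F)=1, enqueue
    D->H: in-degree(H)=1, level(H)>=1
  process E: level=1
    E->C: in-degree(C)=1, level(C)>=2
    E->G: in-degree(G)=1, level(G)>=2
  process F: level=1
    F->C: in-degree(C)=0, level(C)=2, enqueue
    F->G: in-degree(G)=0, level(G)=2, enqueue
    F->H: in-degree(H)=0, level(H)=2, enqueue
  process C: level=2
  process G: level=2
  process H: level=2
All levels: A:0, B:0, C:2, D:0, E:1, F:1, G:2, H:2
level(G) = 2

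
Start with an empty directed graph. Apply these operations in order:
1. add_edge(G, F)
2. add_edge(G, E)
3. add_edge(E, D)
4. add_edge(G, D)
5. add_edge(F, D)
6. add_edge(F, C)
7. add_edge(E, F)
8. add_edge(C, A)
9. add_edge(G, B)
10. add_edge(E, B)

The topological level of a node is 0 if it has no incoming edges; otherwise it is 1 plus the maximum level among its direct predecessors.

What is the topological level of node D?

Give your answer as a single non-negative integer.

Op 1: add_edge(G, F). Edges now: 1
Op 2: add_edge(G, E). Edges now: 2
Op 3: add_edge(E, D). Edges now: 3
Op 4: add_edge(G, D). Edges now: 4
Op 5: add_edge(F, D). Edges now: 5
Op 6: add_edge(F, C). Edges now: 6
Op 7: add_edge(E, F). Edges now: 7
Op 8: add_edge(C, A). Edges now: 8
Op 9: add_edge(G, B). Edges now: 9
Op 10: add_edge(E, B). Edges now: 10
Compute levels (Kahn BFS):
  sources (in-degree 0): G
  process G: level=0
    G->B: in-degree(B)=1, level(B)>=1
    G->D: in-degree(D)=2, level(D)>=1
    G->E: in-degree(E)=0, level(E)=1, enqueue
    G->F: in-degree(F)=1, level(F)>=1
  process E: level=1
    E->B: in-degree(B)=0, level(B)=2, enqueue
    E->D: in-degree(D)=1, level(D)>=2
    E->F: in-degree(F)=0, level(F)=2, enqueue
  process B: level=2
  process F: level=2
    F->C: in-degree(C)=0, level(C)=3, enqueue
    F->D: in-degree(D)=0, level(D)=3, enqueue
  process C: level=3
    C->A: in-degree(A)=0, level(A)=4, enqueue
  process D: level=3
  process A: level=4
All levels: A:4, B:2, C:3, D:3, E:1, F:2, G:0
level(D) = 3

Answer: 3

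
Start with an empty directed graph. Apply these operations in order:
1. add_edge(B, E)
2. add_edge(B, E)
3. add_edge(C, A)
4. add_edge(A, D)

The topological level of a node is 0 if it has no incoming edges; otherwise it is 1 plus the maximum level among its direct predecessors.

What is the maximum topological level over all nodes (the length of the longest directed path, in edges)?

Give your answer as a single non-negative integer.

Answer: 2

Derivation:
Op 1: add_edge(B, E). Edges now: 1
Op 2: add_edge(B, E) (duplicate, no change). Edges now: 1
Op 3: add_edge(C, A). Edges now: 2
Op 4: add_edge(A, D). Edges now: 3
Compute levels (Kahn BFS):
  sources (in-degree 0): B, C
  process B: level=0
    B->E: in-degree(E)=0, level(E)=1, enqueue
  process C: level=0
    C->A: in-degree(A)=0, level(A)=1, enqueue
  process E: level=1
  process A: level=1
    A->D: in-degree(D)=0, level(D)=2, enqueue
  process D: level=2
All levels: A:1, B:0, C:0, D:2, E:1
max level = 2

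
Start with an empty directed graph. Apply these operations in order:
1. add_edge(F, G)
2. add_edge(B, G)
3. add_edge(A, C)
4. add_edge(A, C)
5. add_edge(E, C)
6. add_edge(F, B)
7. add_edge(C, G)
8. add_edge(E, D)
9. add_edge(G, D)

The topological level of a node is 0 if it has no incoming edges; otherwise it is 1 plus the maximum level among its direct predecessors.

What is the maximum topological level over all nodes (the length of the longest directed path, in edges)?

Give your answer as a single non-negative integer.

Op 1: add_edge(F, G). Edges now: 1
Op 2: add_edge(B, G). Edges now: 2
Op 3: add_edge(A, C). Edges now: 3
Op 4: add_edge(A, C) (duplicate, no change). Edges now: 3
Op 5: add_edge(E, C). Edges now: 4
Op 6: add_edge(F, B). Edges now: 5
Op 7: add_edge(C, G). Edges now: 6
Op 8: add_edge(E, D). Edges now: 7
Op 9: add_edge(G, D). Edges now: 8
Compute levels (Kahn BFS):
  sources (in-degree 0): A, E, F
  process A: level=0
    A->C: in-degree(C)=1, level(C)>=1
  process E: level=0
    E->C: in-degree(C)=0, level(C)=1, enqueue
    E->D: in-degree(D)=1, level(D)>=1
  process F: level=0
    F->B: in-degree(B)=0, level(B)=1, enqueue
    F->G: in-degree(G)=2, level(G)>=1
  process C: level=1
    C->G: in-degree(G)=1, level(G)>=2
  process B: level=1
    B->G: in-degree(G)=0, level(G)=2, enqueue
  process G: level=2
    G->D: in-degree(D)=0, level(D)=3, enqueue
  process D: level=3
All levels: A:0, B:1, C:1, D:3, E:0, F:0, G:2
max level = 3

Answer: 3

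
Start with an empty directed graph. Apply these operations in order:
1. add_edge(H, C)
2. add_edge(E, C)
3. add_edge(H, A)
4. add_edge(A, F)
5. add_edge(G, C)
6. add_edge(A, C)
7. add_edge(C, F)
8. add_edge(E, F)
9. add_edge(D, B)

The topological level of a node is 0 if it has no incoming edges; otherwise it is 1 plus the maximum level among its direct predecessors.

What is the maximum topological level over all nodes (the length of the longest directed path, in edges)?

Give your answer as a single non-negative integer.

Op 1: add_edge(H, C). Edges now: 1
Op 2: add_edge(E, C). Edges now: 2
Op 3: add_edge(H, A). Edges now: 3
Op 4: add_edge(A, F). Edges now: 4
Op 5: add_edge(G, C). Edges now: 5
Op 6: add_edge(A, C). Edges now: 6
Op 7: add_edge(C, F). Edges now: 7
Op 8: add_edge(E, F). Edges now: 8
Op 9: add_edge(D, B). Edges now: 9
Compute levels (Kahn BFS):
  sources (in-degree 0): D, E, G, H
  process D: level=0
    D->B: in-degree(B)=0, level(B)=1, enqueue
  process E: level=0
    E->C: in-degree(C)=3, level(C)>=1
    E->F: in-degree(F)=2, level(F)>=1
  process G: level=0
    G->C: in-degree(C)=2, level(C)>=1
  process H: level=0
    H->A: in-degree(A)=0, level(A)=1, enqueue
    H->C: in-degree(C)=1, level(C)>=1
  process B: level=1
  process A: level=1
    A->C: in-degree(C)=0, level(C)=2, enqueue
    A->F: in-degree(F)=1, level(F)>=2
  process C: level=2
    C->F: in-degree(F)=0, level(F)=3, enqueue
  process F: level=3
All levels: A:1, B:1, C:2, D:0, E:0, F:3, G:0, H:0
max level = 3

Answer: 3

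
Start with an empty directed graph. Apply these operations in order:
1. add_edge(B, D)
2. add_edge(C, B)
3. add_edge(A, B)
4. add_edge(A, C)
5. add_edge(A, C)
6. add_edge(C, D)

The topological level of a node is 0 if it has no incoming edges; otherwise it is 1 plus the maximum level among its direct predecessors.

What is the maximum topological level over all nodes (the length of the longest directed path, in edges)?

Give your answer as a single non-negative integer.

Answer: 3

Derivation:
Op 1: add_edge(B, D). Edges now: 1
Op 2: add_edge(C, B). Edges now: 2
Op 3: add_edge(A, B). Edges now: 3
Op 4: add_edge(A, C). Edges now: 4
Op 5: add_edge(A, C) (duplicate, no change). Edges now: 4
Op 6: add_edge(C, D). Edges now: 5
Compute levels (Kahn BFS):
  sources (in-degree 0): A
  process A: level=0
    A->B: in-degree(B)=1, level(B)>=1
    A->C: in-degree(C)=0, level(C)=1, enqueue
  process C: level=1
    C->B: in-degree(B)=0, level(B)=2, enqueue
    C->D: in-degree(D)=1, level(D)>=2
  process B: level=2
    B->D: in-degree(D)=0, level(D)=3, enqueue
  process D: level=3
All levels: A:0, B:2, C:1, D:3
max level = 3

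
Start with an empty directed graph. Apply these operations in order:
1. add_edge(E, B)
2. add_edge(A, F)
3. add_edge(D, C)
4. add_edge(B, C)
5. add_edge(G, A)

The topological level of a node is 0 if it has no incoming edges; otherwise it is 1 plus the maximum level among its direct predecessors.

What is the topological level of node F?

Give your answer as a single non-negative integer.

Answer: 2

Derivation:
Op 1: add_edge(E, B). Edges now: 1
Op 2: add_edge(A, F). Edges now: 2
Op 3: add_edge(D, C). Edges now: 3
Op 4: add_edge(B, C). Edges now: 4
Op 5: add_edge(G, A). Edges now: 5
Compute levels (Kahn BFS):
  sources (in-degree 0): D, E, G
  process D: level=0
    D->C: in-degree(C)=1, level(C)>=1
  process E: level=0
    E->B: in-degree(B)=0, level(B)=1, enqueue
  process G: level=0
    G->A: in-degree(A)=0, level(A)=1, enqueue
  process B: level=1
    B->C: in-degree(C)=0, level(C)=2, enqueue
  process A: level=1
    A->F: in-degree(F)=0, level(F)=2, enqueue
  process C: level=2
  process F: level=2
All levels: A:1, B:1, C:2, D:0, E:0, F:2, G:0
level(F) = 2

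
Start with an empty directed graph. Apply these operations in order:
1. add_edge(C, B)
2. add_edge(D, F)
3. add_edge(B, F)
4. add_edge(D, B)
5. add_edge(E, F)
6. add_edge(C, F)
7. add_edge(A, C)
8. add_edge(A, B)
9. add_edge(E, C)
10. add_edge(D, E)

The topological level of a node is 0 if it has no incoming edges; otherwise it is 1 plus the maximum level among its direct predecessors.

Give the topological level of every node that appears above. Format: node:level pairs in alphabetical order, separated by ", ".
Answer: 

Answer: A:0, B:3, C:2, D:0, E:1, F:4

Derivation:
Op 1: add_edge(C, B). Edges now: 1
Op 2: add_edge(D, F). Edges now: 2
Op 3: add_edge(B, F). Edges now: 3
Op 4: add_edge(D, B). Edges now: 4
Op 5: add_edge(E, F). Edges now: 5
Op 6: add_edge(C, F). Edges now: 6
Op 7: add_edge(A, C). Edges now: 7
Op 8: add_edge(A, B). Edges now: 8
Op 9: add_edge(E, C). Edges now: 9
Op 10: add_edge(D, E). Edges now: 10
Compute levels (Kahn BFS):
  sources (in-degree 0): A, D
  process A: level=0
    A->B: in-degree(B)=2, level(B)>=1
    A->C: in-degree(C)=1, level(C)>=1
  process D: level=0
    D->B: in-degree(B)=1, level(B)>=1
    D->E: in-degree(E)=0, level(E)=1, enqueue
    D->F: in-degree(F)=3, level(F)>=1
  process E: level=1
    E->C: in-degree(C)=0, level(C)=2, enqueue
    E->F: in-degree(F)=2, level(F)>=2
  process C: level=2
    C->B: in-degree(B)=0, level(B)=3, enqueue
    C->F: in-degree(F)=1, level(F)>=3
  process B: level=3
    B->F: in-degree(F)=0, level(F)=4, enqueue
  process F: level=4
All levels: A:0, B:3, C:2, D:0, E:1, F:4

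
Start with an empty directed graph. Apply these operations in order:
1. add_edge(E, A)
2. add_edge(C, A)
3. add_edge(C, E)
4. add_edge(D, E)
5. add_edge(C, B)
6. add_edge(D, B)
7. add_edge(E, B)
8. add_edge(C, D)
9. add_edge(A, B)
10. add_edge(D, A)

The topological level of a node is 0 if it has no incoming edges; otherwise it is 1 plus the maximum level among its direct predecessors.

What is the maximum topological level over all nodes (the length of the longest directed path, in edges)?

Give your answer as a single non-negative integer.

Answer: 4

Derivation:
Op 1: add_edge(E, A). Edges now: 1
Op 2: add_edge(C, A). Edges now: 2
Op 3: add_edge(C, E). Edges now: 3
Op 4: add_edge(D, E). Edges now: 4
Op 5: add_edge(C, B). Edges now: 5
Op 6: add_edge(D, B). Edges now: 6
Op 7: add_edge(E, B). Edges now: 7
Op 8: add_edge(C, D). Edges now: 8
Op 9: add_edge(A, B). Edges now: 9
Op 10: add_edge(D, A). Edges now: 10
Compute levels (Kahn BFS):
  sources (in-degree 0): C
  process C: level=0
    C->A: in-degree(A)=2, level(A)>=1
    C->B: in-degree(B)=3, level(B)>=1
    C->D: in-degree(D)=0, level(D)=1, enqueue
    C->E: in-degree(E)=1, level(E)>=1
  process D: level=1
    D->A: in-degree(A)=1, level(A)>=2
    D->B: in-degree(B)=2, level(B)>=2
    D->E: in-degree(E)=0, level(E)=2, enqueue
  process E: level=2
    E->A: in-degree(A)=0, level(A)=3, enqueue
    E->B: in-degree(B)=1, level(B)>=3
  process A: level=3
    A->B: in-degree(B)=0, level(B)=4, enqueue
  process B: level=4
All levels: A:3, B:4, C:0, D:1, E:2
max level = 4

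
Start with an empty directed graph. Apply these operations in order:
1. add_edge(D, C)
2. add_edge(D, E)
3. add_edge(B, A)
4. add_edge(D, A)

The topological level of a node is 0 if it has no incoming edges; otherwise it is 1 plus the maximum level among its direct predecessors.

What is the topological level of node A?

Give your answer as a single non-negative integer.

Answer: 1

Derivation:
Op 1: add_edge(D, C). Edges now: 1
Op 2: add_edge(D, E). Edges now: 2
Op 3: add_edge(B, A). Edges now: 3
Op 4: add_edge(D, A). Edges now: 4
Compute levels (Kahn BFS):
  sources (in-degree 0): B, D
  process B: level=0
    B->A: in-degree(A)=1, level(A)>=1
  process D: level=0
    D->A: in-degree(A)=0, level(A)=1, enqueue
    D->C: in-degree(C)=0, level(C)=1, enqueue
    D->E: in-degree(E)=0, level(E)=1, enqueue
  process A: level=1
  process C: level=1
  process E: level=1
All levels: A:1, B:0, C:1, D:0, E:1
level(A) = 1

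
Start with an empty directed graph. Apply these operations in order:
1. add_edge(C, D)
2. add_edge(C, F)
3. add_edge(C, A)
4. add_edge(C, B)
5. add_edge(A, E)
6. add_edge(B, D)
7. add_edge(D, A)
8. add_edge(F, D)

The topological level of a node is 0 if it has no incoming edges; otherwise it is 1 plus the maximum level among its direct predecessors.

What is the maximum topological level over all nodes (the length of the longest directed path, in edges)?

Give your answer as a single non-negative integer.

Op 1: add_edge(C, D). Edges now: 1
Op 2: add_edge(C, F). Edges now: 2
Op 3: add_edge(C, A). Edges now: 3
Op 4: add_edge(C, B). Edges now: 4
Op 5: add_edge(A, E). Edges now: 5
Op 6: add_edge(B, D). Edges now: 6
Op 7: add_edge(D, A). Edges now: 7
Op 8: add_edge(F, D). Edges now: 8
Compute levels (Kahn BFS):
  sources (in-degree 0): C
  process C: level=0
    C->A: in-degree(A)=1, level(A)>=1
    C->B: in-degree(B)=0, level(B)=1, enqueue
    C->D: in-degree(D)=2, level(D)>=1
    C->F: in-degree(F)=0, level(F)=1, enqueue
  process B: level=1
    B->D: in-degree(D)=1, level(D)>=2
  process F: level=1
    F->D: in-degree(D)=0, level(D)=2, enqueue
  process D: level=2
    D->A: in-degree(A)=0, level(A)=3, enqueue
  process A: level=3
    A->E: in-degree(E)=0, level(E)=4, enqueue
  process E: level=4
All levels: A:3, B:1, C:0, D:2, E:4, F:1
max level = 4

Answer: 4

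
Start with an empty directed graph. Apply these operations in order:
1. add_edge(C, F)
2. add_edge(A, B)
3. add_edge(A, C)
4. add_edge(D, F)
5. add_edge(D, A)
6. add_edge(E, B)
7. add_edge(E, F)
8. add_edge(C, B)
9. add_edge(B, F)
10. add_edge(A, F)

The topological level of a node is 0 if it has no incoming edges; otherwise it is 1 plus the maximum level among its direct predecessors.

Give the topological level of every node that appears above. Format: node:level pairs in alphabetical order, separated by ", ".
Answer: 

Op 1: add_edge(C, F). Edges now: 1
Op 2: add_edge(A, B). Edges now: 2
Op 3: add_edge(A, C). Edges now: 3
Op 4: add_edge(D, F). Edges now: 4
Op 5: add_edge(D, A). Edges now: 5
Op 6: add_edge(E, B). Edges now: 6
Op 7: add_edge(E, F). Edges now: 7
Op 8: add_edge(C, B). Edges now: 8
Op 9: add_edge(B, F). Edges now: 9
Op 10: add_edge(A, F). Edges now: 10
Compute levels (Kahn BFS):
  sources (in-degree 0): D, E
  process D: level=0
    D->A: in-degree(A)=0, level(A)=1, enqueue
    D->F: in-degree(F)=4, level(F)>=1
  process E: level=0
    E->B: in-degree(B)=2, level(B)>=1
    E->F: in-degree(F)=3, level(F)>=1
  process A: level=1
    A->B: in-degree(B)=1, level(B)>=2
    A->C: in-degree(C)=0, level(C)=2, enqueue
    A->F: in-degree(F)=2, level(F)>=2
  process C: level=2
    C->B: in-degree(B)=0, level(B)=3, enqueue
    C->F: in-degree(F)=1, level(F)>=3
  process B: level=3
    B->F: in-degree(F)=0, level(F)=4, enqueue
  process F: level=4
All levels: A:1, B:3, C:2, D:0, E:0, F:4

Answer: A:1, B:3, C:2, D:0, E:0, F:4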